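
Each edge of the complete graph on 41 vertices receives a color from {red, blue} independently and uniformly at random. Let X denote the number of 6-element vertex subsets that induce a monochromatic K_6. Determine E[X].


Let X = Σ_S X_S over the C(41, 6) = 4496388 subsets S of size 6, where X_S = 1 if the K_6 on S is monochromatic.
For a fixed S, the K_6 on S has C(6, 2) = 15 edges. P[all 15 edges red] = (1/2)^15, and likewise for blue, so P[monochromatic] = 2·(1/2)^15 = 2^{1 − 15} = 1/16384.
Summing: E[X] = C(41, 6) · 2^{1 − 15} = 4496388 · 1/16384 = 1124097/4096.
Numerically: E[X] ≈ 274.4377.

E[X] = C(41,6)·2^(1−C(6,2)) = 1124097/4096 ≈ 274.4377.


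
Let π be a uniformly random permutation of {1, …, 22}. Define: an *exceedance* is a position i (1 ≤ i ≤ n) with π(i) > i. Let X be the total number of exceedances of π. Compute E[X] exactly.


Write X = Σ_{i=1}^{22} X_i, where X_i = 1_{π(i) > i}.
For each fixed i, π(i) is uniform over {1, …, 22} (marginal of a uniform permutation), so P[π(i) > i] = (n − i)/n. Summing: Σ_{i=1}^{22} (n − i)/n = (0 + 1 + … + 21)/22 = 22(22 − 1)/(2·22) = (22 − 1)/2.
Hence E[X] = Σ_{i=1}^{22} (22 − i)/22 = 21/2 ≈ 10.5000.

E[X] = 21/2 = 10.5000.


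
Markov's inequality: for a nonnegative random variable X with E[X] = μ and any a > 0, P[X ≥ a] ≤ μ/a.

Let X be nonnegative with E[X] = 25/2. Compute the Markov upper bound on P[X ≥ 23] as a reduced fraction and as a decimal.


μ = E[X] = 25/2, a = 23.
Markov: P[X ≥ 23] ≤ μ/a = (25/2)/23 = 25/46.
Numerically: ≈ 0.543.
(Since a = 23 > μ = 12.500, the bound 25/46 is < 1 and informative.)

P[X ≥ 23] ≤ 25/46 ≈ 0.543.


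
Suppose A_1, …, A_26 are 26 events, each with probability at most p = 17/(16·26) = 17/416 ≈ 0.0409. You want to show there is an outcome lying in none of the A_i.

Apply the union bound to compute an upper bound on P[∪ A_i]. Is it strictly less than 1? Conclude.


Union bound: P[∪_{i=1}^{26} A_i] ≤ Σ_i P[A_i] ≤ 26·p = 26·(17/416) = 17/16.
Numerically: 17/16 ≈ 1.0625.
Is 17/16 < 1? NO.
Since the bound 17/16 is ≥ 1, the union bound is uninformative here; it does NOT by itself certify existence.

26·p = 17/16 ≈ 1.0625; existence NOT certified by the union bound.


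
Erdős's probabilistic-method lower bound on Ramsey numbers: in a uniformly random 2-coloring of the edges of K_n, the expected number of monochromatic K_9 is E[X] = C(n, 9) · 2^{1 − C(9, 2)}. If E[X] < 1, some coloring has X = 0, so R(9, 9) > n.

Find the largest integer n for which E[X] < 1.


We need C(n, 9) · 2^{1 − 36} < 1, i.e. C(n, 9) < 2^{36 − 1} = 34359738368.
Check values of n near the boundary:
  n = 59: C(59, 9) = 12565671261; 12565671261 < 34359738368? YES
  n = 60: C(60, 9) = 14783142660; 14783142660 < 34359738368? YES
  n = 61: C(61, 9) = 17341763505; 17341763505 < 34359738368? YES
  n = 62: C(62, 9) = 20286591270; 20286591270 < 34359738368? YES
  n = 63: C(63, 9) = 23667689815; 23667689815 < 34359738368? YES
  n = 64: C(64, 9) = 27540584512; 27540584512 < 34359738368? YES
  n = 65: C(65, 9) = 31966749880; 31966749880 < 34359738368? YES
  n = 66: C(66, 9) = 37014131440; 37014131440 < 34359738368? NO
  n = 67: C(67, 9) = 42757703560; 42757703560 < 34359738368? NO
The largest n with C(n, 9) < 34359738368 is n = 65 (where E[X] = 3995843735/4294967296 ≈ 0.93035). Hence R(9, 9) > 65, i.e. R(9, 9) ≥ 66.

Largest n = 65; hence R(9, 9) > 65.


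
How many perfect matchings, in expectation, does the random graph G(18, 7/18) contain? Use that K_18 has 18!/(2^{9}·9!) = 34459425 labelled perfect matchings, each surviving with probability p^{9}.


K_18 has 18!/(2^{9}·9!) = 34459425 labelled perfect matchings.
For each such perfect matching H, let X_H = 1 if all 9 edges of H are present in G. Then P[X_H = 1] = p^{9} = (7/18)^{9} = 40353607/198359290368.
By linearity: E[X] = Σ_H E[X_H] = 34459425 · p^{9} = 34459425 · 40353607/198359290368 = 17167433257975/2448880128.
Numerically: E[X] ≈ 7010.3.

E[X] = 34459425 · (7/18)^{9} = 17167433257975/2448880128 ≈ 7010.3.


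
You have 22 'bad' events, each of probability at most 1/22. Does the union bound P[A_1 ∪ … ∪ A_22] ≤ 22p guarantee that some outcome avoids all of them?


Union bound: P[∪_{i=1}^{22} A_i] ≤ Σ_i P[A_i] ≤ 22·p = 22·(1/22) = 1.
Numerically: 1 ≈ 1.0000000.
Is 1 < 1? NO.
Since the bound 1 is ≥ 1, the union bound is uninformative here; it does NOT by itself certify existence.

22·p = 1 ≈ 1.0000000; existence NOT certified by the union bound.


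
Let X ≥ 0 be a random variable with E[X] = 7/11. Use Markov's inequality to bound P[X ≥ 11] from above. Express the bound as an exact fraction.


μ = E[X] = 7/11, a = 11.
Markov: P[X ≥ 11] ≤ μ/a = (7/11)/11 = 7/121.
Numerically: ≈ 0.057851.
(Since a = 11 > μ = 0.636364, the bound 7/121 is < 1 and informative.)

P[X ≥ 11] ≤ 7/121 ≈ 0.057851.


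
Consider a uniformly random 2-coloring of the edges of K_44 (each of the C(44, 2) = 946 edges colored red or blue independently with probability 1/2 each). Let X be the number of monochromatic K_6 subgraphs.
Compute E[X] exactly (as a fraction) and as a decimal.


Let X = Σ_S X_S over the C(44, 6) = 7059052 subsets S of size 6, where X_S = 1 if the K_6 on S is monochromatic.
For a fixed S, the K_6 on S has C(6, 2) = 15 edges. P[all 15 edges red] = (1/2)^15, and likewise for blue, so P[monochromatic] = 2·(1/2)^15 = 2^{1 − 15} = 1/16384.
Summing: E[X] = C(44, 6) · 2^{1 − 15} = 7059052 · 1/16384 = 1764763/4096.
Numerically: E[X] ≈ 430.850.

E[X] = C(44,6)·2^(1−C(6,2)) = 1764763/4096 ≈ 430.850.


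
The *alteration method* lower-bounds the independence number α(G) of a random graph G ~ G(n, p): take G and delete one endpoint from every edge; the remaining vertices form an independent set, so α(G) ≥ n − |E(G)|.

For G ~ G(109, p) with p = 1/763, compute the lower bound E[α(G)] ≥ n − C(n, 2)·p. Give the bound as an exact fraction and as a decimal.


E[|E(G)|] = C(109, 2)·p = 5886 · (1/763) = 54/7.
E[α(G)] ≥ n − E[|E(G)|] = 109 − 54/7 = 709/7.
Numerically: ≈ 101.28571.
(This is only a lower bound; the true E[α(G)] may be larger.)

E[α(G)] ≥ 709/7 ≈ 101.28571.


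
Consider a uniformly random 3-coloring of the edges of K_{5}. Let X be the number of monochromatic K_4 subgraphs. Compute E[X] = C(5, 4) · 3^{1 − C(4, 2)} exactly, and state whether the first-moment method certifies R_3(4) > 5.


E[X] = C(5, 4) · 3^{1 − 6} = 5 · 3^{−5} = 5/243.
As a reduced fraction: E[X] = 5/243 ≈ 0.021.
Is E[X] < 1? YES.
Since E[X] < 1, there exists a 3-coloring of K_{5} with no monochromatic K_4; hence R_3(4) > 5.

E[X] = 5/243 ≈ 0.021; E[X] < 1, so R_3(4) > 5.


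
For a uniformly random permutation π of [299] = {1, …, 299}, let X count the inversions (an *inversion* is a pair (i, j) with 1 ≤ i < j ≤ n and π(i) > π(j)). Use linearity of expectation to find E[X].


Write X = Σ X_I over the C(299, 2) = 44551 pairs i < j, with X_I the indicator of one inversion.
There are 44551 indicators.
For each fixed pair i < j, the values π(i) and π(j) are two distinct elements of {1, …, 299} in uniformly random order; by symmetry P[π(i) > π(j)] = 1/2.
By linearity: E[X] = 44551 · (1/2) = C(299, 2) · (1/2) = 44551/2 = 44551/2 ≈ 22275.500.

E[X] = 44551/2 = 22275.500.


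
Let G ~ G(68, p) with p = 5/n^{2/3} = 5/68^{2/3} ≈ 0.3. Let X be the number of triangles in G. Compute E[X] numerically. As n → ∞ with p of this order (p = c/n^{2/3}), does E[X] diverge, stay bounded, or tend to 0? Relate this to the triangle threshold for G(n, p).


Number of potential triangles: C(68, 3) = 50116.
Each occurs with probability p³ ≈ (0.3)³ ≈ 2.70329e-02.
By linearity: E[X] = C(68, 3)·p³ ≈ 50116 · 2.70329e-02 ≈ 1354.779.
Since α = 2/3 < 1, p = c/n^{2/3} ≫ 1/n is above the triangle threshold p ~ 1/n. Asymptotically E[X] ~ (c³/6)·n^{3(1−α)} = (5³/6)·n^{1} → ∞; triangles are abundant w.h.p.

E[X] ≈ 1354.779; in regime p = Θ(1/n^{2/3}) E[X] diverges (above the triangle threshold p ~ 1/n).


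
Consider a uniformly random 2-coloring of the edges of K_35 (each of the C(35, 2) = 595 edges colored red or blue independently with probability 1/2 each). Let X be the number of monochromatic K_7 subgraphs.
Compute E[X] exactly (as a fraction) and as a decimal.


Let X = Σ_S X_S over the C(35, 7) = 6724520 subsets S of size 7, where X_S = 1 if the K_7 on S is monochromatic.
For a fixed S, the K_7 on S has C(7, 2) = 21 edges. P[all 21 edges red] = (1/2)^21, and likewise for blue, so P[monochromatic] = 2·(1/2)^21 = 2^{1 − 21} = 1/1048576.
By linearity: E[X] = C(35, 7) · 2^{1 − 21} = 6724520 · 1/1048576 = 840565/131072.
Numerically: E[X] ≈ 6.413.

E[X] = C(35,7)·2^(1−C(7,2)) = 840565/131072 ≈ 6.413.


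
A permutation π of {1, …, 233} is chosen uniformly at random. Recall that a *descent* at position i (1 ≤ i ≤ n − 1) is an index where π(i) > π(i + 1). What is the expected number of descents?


Write X = Σ X_I over i = 1, …, 232, with X_I the indicator of one descent.
There are 232 indicators.
For each fixed i, the pair (π(i), π(i+1)) is a uniformly random ordered pair of distinct values from {1, …, 233}; by symmetry P[π(i) > π(i+1)] = 1/2.
By linearity: E[X] = 232 · (1/2) = (233 − 1) · (1/2) = 116 ≈ 116.00000.

E[X] = 116 = 116.00000.


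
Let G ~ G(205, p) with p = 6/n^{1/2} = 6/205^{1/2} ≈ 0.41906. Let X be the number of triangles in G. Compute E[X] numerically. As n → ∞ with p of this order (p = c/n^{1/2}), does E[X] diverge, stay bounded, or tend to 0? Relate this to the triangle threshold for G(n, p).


Number of potential triangles: C(205, 3) = 1414910.
Each occurs with probability p³ ≈ (0.41906)³ ≈ 7.3590704e-02.
By linearity: E[X] = C(205, 3)·p³ ≈ 1414910 · 7.3590704e-02 ≈ 104124.22347.
Since α = 1/2 < 1, p = c/n^{1/2} ≫ 1/n is above the triangle threshold p ~ 1/n. Asymptotically E[X] ~ (c³/6)·n^{3(1−α)} = (6³/6)·n^{1.5} → ∞; triangles are abundant w.h.p.

E[X] ≈ 104124.22347; in regime p = Θ(1/n^{1/2}) E[X] diverges (above the triangle threshold p ~ 1/n).


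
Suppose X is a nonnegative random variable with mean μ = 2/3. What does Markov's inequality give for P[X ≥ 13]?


μ = E[X] = 2/3, a = 13.
Markov: P[X ≥ 13] ≤ μ/a = (2/3)/13 = 2/39.
Numerically: ≈ 0.051282.
(Since a = 13 > μ = 0.666667, the bound 2/39 is < 1 and informative.)

P[X ≥ 13] ≤ 2/39 ≈ 0.051282.


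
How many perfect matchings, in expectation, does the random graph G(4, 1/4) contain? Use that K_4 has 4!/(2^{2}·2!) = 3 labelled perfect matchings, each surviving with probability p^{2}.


K_4 has 4!/(2^{2}·2!) = 3 labelled perfect matchings.
For each such perfect matching H, let X_H = 1 if all 2 edges of H are present in G. Then P[X_H = 1] = p^{2} = (1/4)^{2} = 1/16.
By linearity: E[X] = Σ_H E[X_H] = 3 · p^{2} = 3 · 1/16 = 3/16.
Numerically: E[X] ≈ 0.1875.

E[X] = 3 · (1/4)^{2} = 3/16 ≈ 0.1875.


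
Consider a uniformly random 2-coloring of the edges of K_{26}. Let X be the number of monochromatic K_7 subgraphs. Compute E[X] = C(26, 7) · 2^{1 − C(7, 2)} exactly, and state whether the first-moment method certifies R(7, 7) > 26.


E[X] = C(26, 7) · 2^{1 − 21} = 657800 · 2^{−20} = 657800/1048576.
As a reduced fraction: E[X] = 82225/131072 ≈ 0.6273.
Is E[X] < 1? YES.
Since E[X] < 1, there exists a 2-coloring of K_{26} with no monochromatic K_7; hence R(7, 7) > 26.

E[X] = 82225/131072 ≈ 0.6273; E[X] < 1, so R(7, 7) > 26.


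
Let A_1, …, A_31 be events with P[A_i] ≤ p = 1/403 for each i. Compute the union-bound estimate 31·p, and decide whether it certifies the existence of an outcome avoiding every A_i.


Union bound: P[∪_{i=1}^{31} A_i] ≤ Σ_i P[A_i] ≤ 31·p = 31·(1/403) = 1/13.
Numerically: 1/13 ≈ 0.0769231.
Is 1/13 < 1? YES.
Since P[∪ A_i] ≤ 1/13 < 1, the complement has P[∩ A_i^c] ≥ 1 − 1/13 = 12/13 > 0, so some outcome avoids every A_i.

31·p = 1/13 ≈ 0.0769231; existence CERTIFIED by the union bound.


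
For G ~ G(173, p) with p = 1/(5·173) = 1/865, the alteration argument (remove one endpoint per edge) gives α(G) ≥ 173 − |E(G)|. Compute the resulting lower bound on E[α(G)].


E[|E(G)|] = C(173, 2)·p = 14878 · (1/865) = 86/5.
E[α(G)] ≥ n − E[|E(G)|] = 173 − 86/5 = 779/5.
Numerically: ≈ 155.80000.
(This is only a lower bound; the true E[α(G)] may be larger.)

E[α(G)] ≥ 779/5 ≈ 155.80000.


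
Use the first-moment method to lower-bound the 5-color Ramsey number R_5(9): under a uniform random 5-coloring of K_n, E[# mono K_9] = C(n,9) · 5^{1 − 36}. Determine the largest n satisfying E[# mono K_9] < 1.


We need C(n, 9) · 5^{1 − 36} < 1, i.e. C(n, 9) < 5^{36 − 1} = 2910383045673370361328125.
Check values of n near the boundary:
  n = 2167: C(2167, 9) = 2855899084841489792706810; 2855899084841489792706810 < 2910383045673370361328125? YES
  n = 2168: C(2168, 9) = 2867804175977929537095120; 2867804175977929537095120 < 2910383045673370361328125? YES
  n = 2169: C(2169, 9) = 2879753360044504243499683; 2879753360044504243499683 < 2910383045673370361328125? YES
  n = 2170: C(2170, 9) = 2891746779868845075610510; 2891746779868845075610510 < 2910383045673370361328125? YES
  n = 2171: C(2171, 9) = 2903784578674959601827205; 2903784578674959601827205 < 2910383045673370361328125? YES
  n = 2172: C(2172, 9) = 2915866900084148060642020; 2915866900084148060642020 < 2910383045673370361328125? NO
  n = 2173: C(2173, 9) = 2927993888115921319674265; 2927993888115921319674265 < 2910383045673370361328125? NO
  n = 2174: C(2174, 9) = 2940165687188920530702934; 2940165687188920530702934 < 2910383045673370361328125? NO
The largest n with C(n, 9) < 2910383045673370361328125 is n = 2171 (where E[X] = 580756915734991920365441/582076609134674072265625 ≈ 0.997733). Hence R_5(9) > 2171, i.e. R_5(9) ≥ 2172.

Largest n = 2171; hence R_5(9) > 2171.


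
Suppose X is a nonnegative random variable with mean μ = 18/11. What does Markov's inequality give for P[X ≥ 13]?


μ = E[X] = 18/11, a = 13.
Markov: P[X ≥ 13] ≤ μ/a = (18/11)/13 = 18/143.
Numerically: ≈ 0.125874.
(Since a = 13 > μ = 1.636364, the bound 18/143 is < 1 and informative.)

P[X ≥ 13] ≤ 18/143 ≈ 0.125874.


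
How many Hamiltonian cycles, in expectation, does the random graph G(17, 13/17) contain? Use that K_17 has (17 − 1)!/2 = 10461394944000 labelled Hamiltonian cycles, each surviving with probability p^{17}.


K_17 has (17 − 1)!/2 = 10461394944000 labelled Hamiltonian cycles.
For each such Hamiltonian cycle H, let X_H = 1 if all 17 edges of H are present in G. Then P[X_H = 1] = p^{17} = (13/17)^{17} = 8650415919381337933/827240261886336764177.
By linearity of expectation: E[X] = Σ_H E[X_H] = 10461394944000 · p^{17} = 10461394944000 · 8650415919381337933/827240261886336764177 = 90495417362513040260241610752000/827240261886336764177.
Numerically: E[X] ≈ 1.0939e+11.

E[X] = 10461394944000 · (13/17)^{17} = 90495417362513040260241610752000/827240261886336764177 ≈ 1.0939e+11.


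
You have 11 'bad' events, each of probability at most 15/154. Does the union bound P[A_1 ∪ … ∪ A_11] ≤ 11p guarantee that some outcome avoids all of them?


Union bound: P[∪_{i=1}^{11} A_i] ≤ Σ_i P[A_i] ≤ 11·p = 11·(15/154) = 15/14.
Numerically: 15/14 ≈ 1.0714.
Is 15/14 < 1? NO.
Since the bound 15/14 is ≥ 1, the union bound is uninformative here; it does NOT by itself certify existence.

11·p = 15/14 ≈ 1.0714; existence NOT certified by the union bound.


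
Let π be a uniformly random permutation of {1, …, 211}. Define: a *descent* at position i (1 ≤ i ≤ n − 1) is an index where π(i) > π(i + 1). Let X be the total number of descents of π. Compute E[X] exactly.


Write X = Σ X_I over i = 1, …, 210, with X_I the indicator of one descent.
There are 210 indicators.
For each fixed i, the pair (π(i), π(i+1)) is a uniformly random ordered pair of distinct values from {1, …, 211}; by symmetry P[π(i) > π(i+1)] = 1/2.
By linearity: E[X] = 210 · (1/2) = (211 − 1) · (1/2) = 105 ≈ 105.000000.

E[X] = 105 = 105.000000.


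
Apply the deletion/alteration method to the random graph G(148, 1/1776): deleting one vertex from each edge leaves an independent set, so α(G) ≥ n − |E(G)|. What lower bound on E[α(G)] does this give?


E[|E(G)|] = C(148, 2)·p = 10878 · (1/1776) = 49/8.
E[α(G)] ≥ n − E[|E(G)|] = 148 − 49/8 = 1135/8.
Numerically: ≈ 141.875000.
(This is only a lower bound; the true E[α(G)] may be larger.)

E[α(G)] ≥ 1135/8 ≈ 141.875000.


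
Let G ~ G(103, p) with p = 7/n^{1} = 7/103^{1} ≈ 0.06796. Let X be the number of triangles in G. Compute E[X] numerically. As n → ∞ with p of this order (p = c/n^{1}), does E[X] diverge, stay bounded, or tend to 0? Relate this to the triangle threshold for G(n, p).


Number of potential triangles: C(103, 3) = 176851.
Each occurs with probability p³ ≈ (0.06796)³ ≈ 3.138936e-04.
By linearity: E[X] = C(103, 3)·p³ ≈ 176851 · 3.138936e-04 ≈ 55.5124.
Here α = 1, so p = 7/n is exactly at the triangle threshold p ~ 1/n. Asymptotically E[X] → c³/6 = 7³/6 = 343/6 ≈ 57.1667, a bounded constant. In this regime the triangle count is asymptotically Poisson(c³/6).

E[X] ≈ 55.5124; in regime p = Θ(1/n^{1}) E[X] stays bounded (at the triangle threshold p ~ 1/n).


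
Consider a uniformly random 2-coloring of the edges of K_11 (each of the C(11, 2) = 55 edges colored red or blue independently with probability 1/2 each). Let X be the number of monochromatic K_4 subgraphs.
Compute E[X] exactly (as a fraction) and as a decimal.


Let X = Σ_S X_S over the C(11, 4) = 330 subsets S of size 4, where X_S = 1 if the K_4 on S is monochromatic.
For a fixed S, the K_4 on S has C(4, 2) = 6 edges. P[all 6 edges red] = (1/2)^6, and likewise for blue, so P[monochromatic] = 2·(1/2)^6 = 2^{1 − 6} = 1/32.
By linearity: E[X] = C(11, 4) · 2^{1 − 6} = 330 · 1/32 = 165/16.
Numerically: E[X] ≈ 10.312500.

E[X] = C(11,4)·2^(1−C(4,2)) = 165/16 ≈ 10.312500.


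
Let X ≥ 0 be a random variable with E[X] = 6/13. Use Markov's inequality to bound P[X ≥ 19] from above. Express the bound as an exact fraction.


μ = E[X] = 6/13, a = 19.
Markov: P[X ≥ 19] ≤ μ/a = (6/13)/19 = 6/247.
Numerically: ≈ 0.024.
(Since a = 19 > μ = 0.462, the bound 6/247 is < 1 and informative.)

P[X ≥ 19] ≤ 6/247 ≈ 0.024.


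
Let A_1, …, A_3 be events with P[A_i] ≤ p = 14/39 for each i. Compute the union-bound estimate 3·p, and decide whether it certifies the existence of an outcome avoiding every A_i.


Union bound: P[∪_{i=1}^{3} A_i] ≤ Σ_i P[A_i] ≤ 3·p = 3·(14/39) = 14/13.
Numerically: 14/13 ≈ 1.076923.
Is 14/13 < 1? NO.
Since the bound 14/13 is ≥ 1, the union bound is uninformative here; it does NOT by itself certify existence.

3·p = 14/13 ≈ 1.076923; existence NOT certified by the union bound.


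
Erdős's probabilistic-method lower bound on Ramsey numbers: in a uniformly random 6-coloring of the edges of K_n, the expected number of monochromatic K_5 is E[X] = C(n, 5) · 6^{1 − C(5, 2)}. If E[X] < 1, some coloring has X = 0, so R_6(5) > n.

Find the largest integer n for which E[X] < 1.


We need C(n, 5) · 6^{1 − 10} < 1, i.e. C(n, 5) < 6^{10 − 1} = 10077696.
Check values of n near the boundary:
  n = 62: C(62, 5) = 6471002; 6471002 < 10077696? YES
  n = 63: C(63, 5) = 7028847; 7028847 < 10077696? YES
  n = 64: C(64, 5) = 7624512; 7624512 < 10077696? YES
  n = 65: C(65, 5) = 8259888; 8259888 < 10077696? YES
  n = 66: C(66, 5) = 8936928; 8936928 < 10077696? YES
  n = 67: C(67, 5) = 9657648; 9657648 < 10077696? YES
  n = 68: C(68, 5) = 10424128; 10424128 < 10077696? NO
  n = 69: C(69, 5) = 11238513; 11238513 < 10077696? NO
  n = 70: C(70, 5) = 12103014; 12103014 < 10077696? NO
The largest n with C(n, 5) < 10077696 is n = 67 (where E[X] = 67067/69984 ≈ 0.95832). Hence R_6(5) > 67, i.e. R_6(5) ≥ 68.

Largest n = 67; hence R_6(5) > 67.


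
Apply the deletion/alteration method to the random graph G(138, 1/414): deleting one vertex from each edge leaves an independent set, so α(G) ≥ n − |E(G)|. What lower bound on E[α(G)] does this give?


E[|E(G)|] = C(138, 2)·p = 9453 · (1/414) = 137/6.
E[α(G)] ≥ n − E[|E(G)|] = 138 − 137/6 = 691/6.
Numerically: ≈ 115.166667.
(This is only a lower bound; the true E[α(G)] may be larger.)

E[α(G)] ≥ 691/6 ≈ 115.166667.


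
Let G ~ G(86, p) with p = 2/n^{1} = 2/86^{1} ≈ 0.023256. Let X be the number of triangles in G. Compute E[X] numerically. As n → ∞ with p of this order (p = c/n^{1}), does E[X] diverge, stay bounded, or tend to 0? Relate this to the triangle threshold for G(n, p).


Number of potential triangles: C(86, 3) = 102340.
Each occurs with probability p³ ≈ (0.023256)³ ≈ 1.2577509e-05.
By linearity: E[X] = C(86, 3)·p³ ≈ 102340 · 1.2577509e-05 ≈ 1.28718.
Here α = 1, so p = 2/n is exactly at the triangle threshold p ~ 1/n. Asymptotically E[X] → c³/6 = 2³/6 = 4/3 ≈ 1.33333, a bounded constant. In this regime the triangle count is asymptotically Poisson(c³/6).

E[X] ≈ 1.28718; in regime p = Θ(1/n^{1}) E[X] stays bounded (at the triangle threshold p ~ 1/n).


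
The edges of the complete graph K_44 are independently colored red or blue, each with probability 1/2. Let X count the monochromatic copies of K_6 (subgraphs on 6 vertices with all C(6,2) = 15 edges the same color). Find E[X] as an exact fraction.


Let X = Σ_S X_S over the C(44, 6) = 7059052 subsets S of size 6, where X_S = 1 if the K_6 on S is monochromatic.
For a fixed S, the K_6 on S has C(6, 2) = 15 edges. P[all 15 edges red] = (1/2)^15, and likewise for blue, so P[monochromatic] = 2·(1/2)^15 = 2^{1 − 15} = 1/16384.
By linearity of expectation: E[X] = C(44, 6) · 2^{1 − 15} = 7059052 · 1/16384 = 1764763/4096.
Numerically: E[X] ≈ 430.8503.

E[X] = C(44,6)·2^(1−C(6,2)) = 1764763/4096 ≈ 430.8503.


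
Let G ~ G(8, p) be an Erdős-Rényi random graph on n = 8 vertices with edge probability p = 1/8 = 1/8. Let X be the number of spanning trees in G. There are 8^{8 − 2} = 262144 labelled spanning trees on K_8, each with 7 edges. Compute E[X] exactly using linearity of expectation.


K_8 has 8^{8 − 2} = 262144 labelled spanning trees.
For each such spanning tree H, let X_H = 1 if all 7 edges of H are present in G. Then P[X_H = 1] = p^{7} = (1/8)^{7} = 1/2097152.
By linearity of expectation: E[X] = Σ_H E[X_H] = 262144 · p^{7} = 262144 · 1/2097152 = 1/8.
Numerically: E[X] ≈ 0.125.

E[X] = 262144 · (1/8)^{7} = 1/8 ≈ 0.125.


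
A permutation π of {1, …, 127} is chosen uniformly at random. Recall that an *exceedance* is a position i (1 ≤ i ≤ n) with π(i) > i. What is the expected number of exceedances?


Write X = Σ_{i=1}^{127} X_i, where X_i = 1_{π(i) > i}.
For each fixed i, π(i) is uniform over {1, …, 127} (marginal of a uniform permutation), so P[π(i) > i] = (n − i)/n. Summing: Σ_{i=1}^{127} (n − i)/n = (0 + 1 + … + 126)/127 = 127(127 − 1)/(2·127) = (127 − 1)/2.
Hence E[X] = Σ_{i=1}^{127} (127 − i)/127 = 63 ≈ 63.000.

E[X] = 63 = 63.000.


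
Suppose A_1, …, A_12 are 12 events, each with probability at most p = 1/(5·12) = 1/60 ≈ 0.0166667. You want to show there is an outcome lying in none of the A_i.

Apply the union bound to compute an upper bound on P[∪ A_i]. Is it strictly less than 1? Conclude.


Union bound: P[∪_{i=1}^{12} A_i] ≤ Σ_i P[A_i] ≤ 12·p = 12·(1/60) = 1/5.
Numerically: 1/5 ≈ 0.2000000.
Is 1/5 < 1? YES.
Since P[∪ A_i] ≤ 1/5 < 1, the complement has P[∩ A_i^c] ≥ 1 − 1/5 = 4/5 > 0, so some outcome avoids every A_i.

12·p = 1/5 ≈ 0.2000000; existence CERTIFIED by the union bound.


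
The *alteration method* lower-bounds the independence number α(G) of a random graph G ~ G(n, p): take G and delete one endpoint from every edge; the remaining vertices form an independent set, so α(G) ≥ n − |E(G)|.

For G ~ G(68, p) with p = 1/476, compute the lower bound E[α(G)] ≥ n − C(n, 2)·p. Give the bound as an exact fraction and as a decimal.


E[|E(G)|] = C(68, 2)·p = 2278 · (1/476) = 67/14.
E[α(G)] ≥ n − E[|E(G)|] = 68 − 67/14 = 885/14.
Numerically: ≈ 63.21429.
(This is only a lower bound; the true E[α(G)] may be larger.)

E[α(G)] ≥ 885/14 ≈ 63.21429.


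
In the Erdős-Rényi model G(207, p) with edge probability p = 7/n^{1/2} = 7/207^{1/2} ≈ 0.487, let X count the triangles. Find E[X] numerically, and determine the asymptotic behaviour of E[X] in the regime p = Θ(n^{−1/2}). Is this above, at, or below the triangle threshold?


Number of potential triangles: C(207, 3) = 1456935.
Each occurs with probability p³ ≈ (0.487)³ ≈ 1.15170e-01.
By linearity: E[X] = C(207, 3)·p³ ≈ 1456935 · 1.15170e-01 ≈ 167794.908.
Since α = 1/2 < 1, p = c/n^{1/2} ≫ 1/n is above the triangle threshold p ~ 1/n. Asymptotically E[X] ~ (c³/6)·n^{3(1−α)} = (7³/6)·n^{1.5} → ∞; triangles are abundant w.h.p.

E[X] ≈ 167794.908; in regime p = Θ(1/n^{1/2}) E[X] diverges (above the triangle threshold p ~ 1/n).


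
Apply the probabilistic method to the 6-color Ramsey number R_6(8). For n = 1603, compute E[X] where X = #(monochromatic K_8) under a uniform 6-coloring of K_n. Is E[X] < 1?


E[X] = C(1603, 8) · 6^{1 − 28} = 1062551202482611197720 · 6^{−27} = 1062551202482611197720/1023490369077469249536.
As a reduced fraction: E[X] = 14757655590036266635/14215144014964850688 ≈ 1.0381643.
Is E[X] < 1? NO.
Since E[X] ≥ 1, the first-moment bound is inconclusive at n = 1603; it does NOT by itself certify R_6(8) > 1603.

E[X] = 14757655590036266635/14215144014964850688 ≈ 1.0381643; E[X] ≥ 1; first-moment method inconclusive here.


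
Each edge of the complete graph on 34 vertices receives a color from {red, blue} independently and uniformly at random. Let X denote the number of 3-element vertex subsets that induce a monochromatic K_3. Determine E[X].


Let X = Σ_S X_S over the C(34, 3) = 5984 subsets S of size 3, where X_S = 1 if the K_3 on S is monochromatic.
For a fixed S, the K_3 on S has C(3, 2) = 3 edges. P[all 3 edges red] = (1/2)^3, and likewise for blue, so P[monochromatic] = 2·(1/2)^3 = 2^{1 − 3} = 1/4.
By linearity of expectation: E[X] = C(34, 3) · 2^{1 − 3} = 5984 · 1/4 = 1496.
Numerically: E[X] ≈ 1496.0000.

E[X] = C(34,3)·2^(1−C(3,2)) = 1496 ≈ 1496.0000.


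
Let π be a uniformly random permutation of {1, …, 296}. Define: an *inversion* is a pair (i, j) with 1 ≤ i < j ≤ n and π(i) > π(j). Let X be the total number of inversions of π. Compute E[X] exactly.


Write X = Σ X_I over the C(296, 2) = 43660 pairs i < j, with X_I the indicator of one inversion.
There are 43660 indicators.
For each fixed pair i < j, the values π(i) and π(j) are two distinct elements of {1, …, 296} in uniformly random order; by symmetry P[π(i) > π(j)] = 1/2.
By linearity: E[X] = 43660 · (1/2) = C(296, 2) · (1/2) = 43660/2 = 21830 ≈ 21830.00000.

E[X] = 21830 = 21830.00000.


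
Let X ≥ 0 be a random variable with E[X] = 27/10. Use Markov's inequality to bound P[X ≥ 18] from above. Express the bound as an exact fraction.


μ = E[X] = 27/10, a = 18.
Markov: P[X ≥ 18] ≤ μ/a = (27/10)/18 = 3/20.
Numerically: ≈ 0.15000.
(Since a = 18 > μ = 2.70000, the bound 3/20 is < 1 and informative.)

P[X ≥ 18] ≤ 3/20 ≈ 0.15000.


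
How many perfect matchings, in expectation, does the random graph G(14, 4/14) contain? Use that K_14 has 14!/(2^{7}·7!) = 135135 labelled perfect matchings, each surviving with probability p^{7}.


K_14 has 14!/(2^{7}·7!) = 135135 labelled perfect matchings.
For each such perfect matching H, let X_H = 1 if all 7 edges of H are present in G. Then P[X_H = 1] = p^{7} = (2/7)^{7} = 128/823543.
By linearity: E[X] = Σ_H E[X_H] = 135135 · p^{7} = 135135 · 128/823543 = 2471040/117649.
Numerically: E[X] ≈ 21.

E[X] = 135135 · (2/7)^{7} = 2471040/117649 ≈ 21.


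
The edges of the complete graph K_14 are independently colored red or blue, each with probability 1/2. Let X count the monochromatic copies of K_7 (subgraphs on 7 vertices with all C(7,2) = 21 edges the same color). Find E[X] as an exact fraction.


Let X = Σ_S X_S over the C(14, 7) = 3432 subsets S of size 7, where X_S = 1 if the K_7 on S is monochromatic.
For a fixed S, the K_7 on S has C(7, 2) = 21 edges. P[all 21 edges red] = (1/2)^21, and likewise for blue, so P[monochromatic] = 2·(1/2)^21 = 2^{1 − 21} = 1/1048576.
By linearity: E[X] = C(14, 7) · 2^{1 − 21} = 3432 · 1/1048576 = 429/131072.
Numerically: E[X] ≈ 0.003273.

E[X] = C(14,7)·2^(1−C(7,2)) = 429/131072 ≈ 0.003273.


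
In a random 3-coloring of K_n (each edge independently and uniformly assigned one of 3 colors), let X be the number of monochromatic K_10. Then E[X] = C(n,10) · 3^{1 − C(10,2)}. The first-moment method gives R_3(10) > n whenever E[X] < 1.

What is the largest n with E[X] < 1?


We need C(n, 10) · 3^{1 − 45} < 1, i.e. C(n, 10) < 3^{45 − 1} = 984770902183611232881.
Check values of n near the boundary:
  n = 569: C(569, 10) = 905357721286137524328; 905357721286137524328 < 984770902183611232881? YES
  n = 570: C(570, 10) = 921524823451961408691; 921524823451961408691 < 984770902183611232881? YES
  n = 571: C(571, 10) = 937951290893172842001; 937951290893172842001 < 984770902183611232881? YES
  n = 572: C(572, 10) = 954640815642161682606; 954640815642161682606 < 984770902183611232881? YES
  n = 573: C(573, 10) = 971597135635805762226; 971597135635805762226 < 984770902183611232881? YES
  n = 574: C(574, 10) = 988824035203816502691; 988824035203816502691 < 984770902183611232881? NO
  n = 575: C(575, 10) = 1006325345561406175305; 1006325345561406175305 < 984770902183611232881? NO
  n = 576: C(576, 10) = 1024104945306307344480; 1024104945306307344480 < 984770902183611232881? NO
The largest n with C(n, 10) < 984770902183611232881 is n = 573 (where E[X] = 35985079097622435638/36472996377170786403 ≈ 0.9866). Hence R_3(10) > 573, i.e. R_3(10) ≥ 574.

Largest n = 573; hence R_3(10) > 573.


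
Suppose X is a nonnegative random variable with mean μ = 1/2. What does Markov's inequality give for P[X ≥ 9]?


μ = E[X] = 1/2, a = 9.
Markov: P[X ≥ 9] ≤ μ/a = (1/2)/9 = 1/18.
Numerically: ≈ 0.055556.
(Since a = 9 > μ = 0.500000, the bound 1/18 is < 1 and informative.)

P[X ≥ 9] ≤ 1/18 ≈ 0.055556.


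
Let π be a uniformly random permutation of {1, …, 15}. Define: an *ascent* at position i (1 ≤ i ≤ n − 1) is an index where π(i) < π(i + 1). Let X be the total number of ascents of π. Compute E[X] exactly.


Write X = Σ X_I over i = 1, …, 14, with X_I the indicator of one ascent.
There are 14 indicators.
For each fixed i, the pair (π(i), π(i+1)) is a uniformly random ordered pair of distinct values from {1, …, 15}; by symmetry P[π(i) < π(i+1)] = 1/2.
By linearity: E[X] = 14 · (1/2) = (15 − 1) · (1/2) = 7 ≈ 7.000.

E[X] = 7 = 7.000.


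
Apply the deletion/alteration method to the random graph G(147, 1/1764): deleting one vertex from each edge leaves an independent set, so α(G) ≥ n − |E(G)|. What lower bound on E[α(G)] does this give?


E[|E(G)|] = C(147, 2)·p = 10731 · (1/1764) = 73/12.
E[α(G)] ≥ n − E[|E(G)|] = 147 − 73/12 = 1691/12.
Numerically: ≈ 140.917.
(This is only a lower bound; the true E[α(G)] may be larger.)

E[α(G)] ≥ 1691/12 ≈ 140.917.


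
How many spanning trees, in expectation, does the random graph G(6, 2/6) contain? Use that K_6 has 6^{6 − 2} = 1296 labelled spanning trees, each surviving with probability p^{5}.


K_6 has 6^{6 − 2} = 1296 labelled spanning trees.
For each such spanning tree H, let X_H = 1 if all 5 edges of H are present in G. Then P[X_H = 1] = p^{5} = (1/3)^{5} = 1/243.
By linearity: E[X] = Σ_H E[X_H] = 1296 · p^{5} = 1296 · 1/243 = 16/3.
Numerically: E[X] ≈ 5.33333.

E[X] = 1296 · (1/3)^{5} = 16/3 ≈ 5.33333.


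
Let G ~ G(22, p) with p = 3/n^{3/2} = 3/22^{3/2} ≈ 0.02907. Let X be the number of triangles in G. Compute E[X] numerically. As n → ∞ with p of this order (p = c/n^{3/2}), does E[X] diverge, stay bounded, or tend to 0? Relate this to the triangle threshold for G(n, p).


Number of potential triangles: C(22, 3) = 1540.
Each occurs with probability p³ ≈ (0.02907)³ ≈ 2.457320e-05.
By linearity: E[X] = C(22, 3)·p³ ≈ 1540 · 2.457320e-05 ≈ 0.0378.
Since α = 3/2 > 1, p = c/n^{3/2} = o(1/n) is below the triangle threshold p ~ 1/n. Asymptotically E[X] ~ (c³/6)·n^{3(1−α)} = (3³/6)·n^{-1.5} → 0, so by Markov's inequality G has no triangles w.h.p.

E[X] ≈ 0.0378; in regime p = Θ(1/n^{3/2}) E[X] tends to 0 (below the triangle threshold p ~ 1/n).


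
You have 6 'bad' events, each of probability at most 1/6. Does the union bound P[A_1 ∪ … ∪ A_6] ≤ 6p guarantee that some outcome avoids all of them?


Union bound: P[∪_{i=1}^{6} A_i] ≤ Σ_i P[A_i] ≤ 6·p = 6·(1/6) = 1.
Numerically: 1 ≈ 1.000000.
Is 1 < 1? NO.
Since the bound 1 is ≥ 1, the union bound is uninformative here; it does NOT by itself certify existence.

6·p = 1 ≈ 1.000000; existence NOT certified by the union bound.


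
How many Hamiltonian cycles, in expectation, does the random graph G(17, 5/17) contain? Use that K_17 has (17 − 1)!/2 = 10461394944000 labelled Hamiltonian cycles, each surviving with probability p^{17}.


K_17 has (17 − 1)!/2 = 10461394944000 labelled Hamiltonian cycles.
For each such Hamiltonian cycle H, let X_H = 1 if all 17 edges of H are present in G. Then P[X_H = 1] = p^{17} = (5/17)^{17} = 762939453125/827240261886336764177.
By linearity of expectation: E[X] = Σ_H E[X_H] = 10461394944000 · p^{17} = 10461394944000 · 762939453125/827240261886336764177 = 7981410937500000000000000/827240261886336764177.
Numerically: E[X] ≈ 9648.24.

E[X] = 10461394944000 · (5/17)^{17} = 7981410937500000000000000/827240261886336764177 ≈ 9648.24.


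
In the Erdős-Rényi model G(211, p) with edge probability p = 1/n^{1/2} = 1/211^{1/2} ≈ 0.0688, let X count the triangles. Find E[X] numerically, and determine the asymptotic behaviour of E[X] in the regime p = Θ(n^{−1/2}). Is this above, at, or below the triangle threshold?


Number of potential triangles: C(211, 3) = 1543465.
Each occurs with probability p³ ≈ (0.0688)³ ≈ 3.26269e-04.
By linearity: E[X] = C(211, 3)·p³ ≈ 1543465 · 3.26269e-04 ≈ 503.585.
Since α = 1/2 < 1, p = c/n^{1/2} ≫ 1/n is above the triangle threshold p ~ 1/n. Asymptotically E[X] ~ (c³/6)·n^{3(1−α)} = (1³/6)·n^{1.5} → ∞; triangles are abundant w.h.p.

E[X] ≈ 503.585; in regime p = Θ(1/n^{1/2}) E[X] diverges (above the triangle threshold p ~ 1/n).


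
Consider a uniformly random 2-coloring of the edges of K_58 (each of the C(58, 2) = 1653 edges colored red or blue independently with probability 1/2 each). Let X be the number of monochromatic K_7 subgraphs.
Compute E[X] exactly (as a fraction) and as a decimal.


Let X = Σ_S X_S over the C(58, 7) = 300674088 subsets S of size 7, where X_S = 1 if the K_7 on S is monochromatic.
For a fixed S, the K_7 on S has C(7, 2) = 21 edges. P[all 21 edges red] = (1/2)^21, and likewise for blue, so P[monochromatic] = 2·(1/2)^21 = 2^{1 − 21} = 1/1048576.
By linearity: E[X] = C(58, 7) · 2^{1 − 21} = 300674088 · 1/1048576 = 37584261/131072.
Numerically: E[X] ≈ 286.7452.

E[X] = C(58,7)·2^(1−C(7,2)) = 37584261/131072 ≈ 286.7452.


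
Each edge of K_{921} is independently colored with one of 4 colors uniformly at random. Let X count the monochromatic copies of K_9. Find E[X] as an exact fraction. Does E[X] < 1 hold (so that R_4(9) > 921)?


E[X] = C(921, 9) · 4^{1 − 36} = 1263413444025789313455 · 4^{−35} = 1263413444025789313455/1180591620717411303424.
As a reduced fraction: E[X] = 1263413444025789313455/1180591620717411303424 ≈ 1.070.
Is E[X] < 1? NO.
Since E[X] ≥ 1, the first-moment bound is inconclusive at n = 921; it does NOT by itself certify R_4(9) > 921.

E[X] = 1263413444025789313455/1180591620717411303424 ≈ 1.070; E[X] ≥ 1; first-moment method inconclusive here.


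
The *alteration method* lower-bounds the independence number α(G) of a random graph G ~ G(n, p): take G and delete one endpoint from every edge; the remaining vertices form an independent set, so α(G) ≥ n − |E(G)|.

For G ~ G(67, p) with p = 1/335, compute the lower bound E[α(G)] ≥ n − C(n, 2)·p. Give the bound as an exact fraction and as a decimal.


E[|E(G)|] = C(67, 2)·p = 2211 · (1/335) = 33/5.
E[α(G)] ≥ n − E[|E(G)|] = 67 − 33/5 = 302/5.
Numerically: ≈ 60.4000.
(This is only a lower bound; the true E[α(G)] may be larger.)

E[α(G)] ≥ 302/5 ≈ 60.4000.


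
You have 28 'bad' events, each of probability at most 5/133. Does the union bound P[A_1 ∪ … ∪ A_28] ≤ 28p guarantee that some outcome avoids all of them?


Union bound: P[∪_{i=1}^{28} A_i] ≤ Σ_i P[A_i] ≤ 28·p = 28·(5/133) = 20/19.
Numerically: 20/19 ≈ 1.053.
Is 20/19 < 1? NO.
Since the bound 20/19 is ≥ 1, the union bound is uninformative here; it does NOT by itself certify existence.

28·p = 20/19 ≈ 1.053; existence NOT certified by the union bound.


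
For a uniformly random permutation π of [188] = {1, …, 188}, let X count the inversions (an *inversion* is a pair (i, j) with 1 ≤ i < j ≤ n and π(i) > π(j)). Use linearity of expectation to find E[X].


Write X = Σ X_I over the C(188, 2) = 17578 pairs i < j, with X_I the indicator of one inversion.
There are 17578 indicators.
For each fixed pair i < j, the values π(i) and π(j) are two distinct elements of {1, …, 188} in uniformly random order; by symmetry P[π(i) > π(j)] = 1/2.
By linearity: E[X] = 17578 · (1/2) = C(188, 2) · (1/2) = 17578/2 = 8789 ≈ 8789.000.

E[X] = 8789 = 8789.000.


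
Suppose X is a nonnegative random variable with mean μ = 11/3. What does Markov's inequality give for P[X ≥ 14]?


μ = E[X] = 11/3, a = 14.
Markov: P[X ≥ 14] ≤ μ/a = (11/3)/14 = 11/42.
Numerically: ≈ 0.2619.
(Since a = 14 > μ = 3.6667, the bound 11/42 is < 1 and informative.)

P[X ≥ 14] ≤ 11/42 ≈ 0.2619.


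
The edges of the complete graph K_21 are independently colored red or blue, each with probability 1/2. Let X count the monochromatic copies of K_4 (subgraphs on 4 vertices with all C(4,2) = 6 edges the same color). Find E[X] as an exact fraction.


Let X = Σ_S X_S over the C(21, 4) = 5985 subsets S of size 4, where X_S = 1 if the K_4 on S is monochromatic.
For a fixed S, the K_4 on S has C(4, 2) = 6 edges. P[all 6 edges red] = (1/2)^6, and likewise for blue, so P[monochromatic] = 2·(1/2)^6 = 2^{1 − 6} = 1/32.
By linearity: E[X] = C(21, 4) · 2^{1 − 6} = 5985 · 1/32 = 5985/32.
Numerically: E[X] ≈ 187.03125.

E[X] = C(21,4)·2^(1−C(4,2)) = 5985/32 ≈ 187.03125.


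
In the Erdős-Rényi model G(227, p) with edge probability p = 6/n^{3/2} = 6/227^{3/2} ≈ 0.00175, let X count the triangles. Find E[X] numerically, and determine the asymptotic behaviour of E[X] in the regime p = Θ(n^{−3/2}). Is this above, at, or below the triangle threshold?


Number of potential triangles: C(227, 3) = 1923825.
Each occurs with probability p³ ≈ (0.00175)³ ≈ 5.39930e-09.
By linearity: E[X] = C(227, 3)·p³ ≈ 1923825 · 5.39930e-09 ≈ 0.010.
Since α = 3/2 > 1, p = c/n^{3/2} = o(1/n) is below the triangle threshold p ~ 1/n. Asymptotically E[X] ~ (c³/6)·n^{3(1−α)} = (6³/6)·n^{-1.5} → 0, so by Markov's inequality G has no triangles w.h.p.

E[X] ≈ 0.010; in regime p = Θ(1/n^{3/2}) E[X] tends to 0 (below the triangle threshold p ~ 1/n).


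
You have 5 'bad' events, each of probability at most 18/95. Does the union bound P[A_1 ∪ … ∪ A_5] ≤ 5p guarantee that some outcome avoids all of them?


Union bound: P[∪_{i=1}^{5} A_i] ≤ Σ_i P[A_i] ≤ 5·p = 5·(18/95) = 18/19.
Numerically: 18/19 ≈ 0.94737.
Is 18/19 < 1? YES.
Since P[∪ A_i] ≤ 18/19 < 1, the complement has P[∩ A_i^c] ≥ 1 − 18/19 = 1/19 > 0, so some outcome avoids every A_i.

5·p = 18/19 ≈ 0.94737; existence CERTIFIED by the union bound.
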